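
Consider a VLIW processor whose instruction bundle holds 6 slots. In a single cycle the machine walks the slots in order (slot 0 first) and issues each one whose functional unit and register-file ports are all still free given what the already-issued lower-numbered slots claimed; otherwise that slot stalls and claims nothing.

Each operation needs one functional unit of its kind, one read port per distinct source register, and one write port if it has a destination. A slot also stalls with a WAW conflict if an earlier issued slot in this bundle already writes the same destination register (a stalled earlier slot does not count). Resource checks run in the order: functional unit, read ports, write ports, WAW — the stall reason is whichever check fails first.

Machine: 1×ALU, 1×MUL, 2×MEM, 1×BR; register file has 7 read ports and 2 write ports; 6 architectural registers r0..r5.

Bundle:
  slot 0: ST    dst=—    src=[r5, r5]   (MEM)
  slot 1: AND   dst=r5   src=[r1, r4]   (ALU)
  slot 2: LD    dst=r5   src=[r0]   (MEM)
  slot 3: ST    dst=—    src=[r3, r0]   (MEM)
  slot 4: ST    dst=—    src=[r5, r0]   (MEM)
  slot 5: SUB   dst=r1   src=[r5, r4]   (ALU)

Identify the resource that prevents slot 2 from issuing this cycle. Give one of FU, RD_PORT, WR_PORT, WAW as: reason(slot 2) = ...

reason(slot 2) = WAW

[0] MEM needs rd=1 wr=0: ok; after: ALU=1 MUL=1 MEM=1 BR=1, R=6, W=2
[1] ALU needs rd=2 wr=1: ok; after: ALU=0 MUL=1 MEM=1 BR=1, R=4, W=1
[2] MEM needs rd=1 wr=1: WAW; after: ALU=0 MUL=1 MEM=1 BR=1, R=4, W=1
[3] MEM needs rd=2 wr=0: ok; after: ALU=0 MUL=1 MEM=0 BR=1, R=2, W=1
[4] MEM needs rd=2 wr=0: FU; after: ALU=0 MUL=1 MEM=0 BR=1, R=2, W=1
[5] ALU needs rd=2 wr=1: FU; after: ALU=0 MUL=1 MEM=0 BR=1, R=2, W=1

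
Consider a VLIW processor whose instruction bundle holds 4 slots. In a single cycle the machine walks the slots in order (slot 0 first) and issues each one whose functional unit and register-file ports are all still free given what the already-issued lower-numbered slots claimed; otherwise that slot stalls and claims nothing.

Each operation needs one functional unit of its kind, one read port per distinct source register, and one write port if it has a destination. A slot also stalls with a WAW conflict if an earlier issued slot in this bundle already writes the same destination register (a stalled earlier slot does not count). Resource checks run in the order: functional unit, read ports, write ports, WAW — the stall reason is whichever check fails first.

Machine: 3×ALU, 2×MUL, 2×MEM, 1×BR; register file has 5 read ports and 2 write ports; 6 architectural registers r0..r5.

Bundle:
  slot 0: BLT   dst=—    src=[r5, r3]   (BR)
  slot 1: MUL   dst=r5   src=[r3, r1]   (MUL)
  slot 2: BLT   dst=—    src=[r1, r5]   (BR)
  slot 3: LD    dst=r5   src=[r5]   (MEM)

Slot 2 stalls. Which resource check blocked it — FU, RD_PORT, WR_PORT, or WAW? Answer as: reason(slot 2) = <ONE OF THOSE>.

reason(slot 2) = FU

slot 0 (BR): ISSUE — free A3,Mu2,Ld2,B0 rp3 wp2
slot 1 (MUL): ISSUE — free A3,Mu1,Ld2,B0 rp1 wp1
slot 2 (BR): stall FU — free A3,Mu1,Ld2,B0 rp1 wp1
slot 3 (MEM): stall WAW — free A3,Mu1,Ld2,B0 rp1 wp1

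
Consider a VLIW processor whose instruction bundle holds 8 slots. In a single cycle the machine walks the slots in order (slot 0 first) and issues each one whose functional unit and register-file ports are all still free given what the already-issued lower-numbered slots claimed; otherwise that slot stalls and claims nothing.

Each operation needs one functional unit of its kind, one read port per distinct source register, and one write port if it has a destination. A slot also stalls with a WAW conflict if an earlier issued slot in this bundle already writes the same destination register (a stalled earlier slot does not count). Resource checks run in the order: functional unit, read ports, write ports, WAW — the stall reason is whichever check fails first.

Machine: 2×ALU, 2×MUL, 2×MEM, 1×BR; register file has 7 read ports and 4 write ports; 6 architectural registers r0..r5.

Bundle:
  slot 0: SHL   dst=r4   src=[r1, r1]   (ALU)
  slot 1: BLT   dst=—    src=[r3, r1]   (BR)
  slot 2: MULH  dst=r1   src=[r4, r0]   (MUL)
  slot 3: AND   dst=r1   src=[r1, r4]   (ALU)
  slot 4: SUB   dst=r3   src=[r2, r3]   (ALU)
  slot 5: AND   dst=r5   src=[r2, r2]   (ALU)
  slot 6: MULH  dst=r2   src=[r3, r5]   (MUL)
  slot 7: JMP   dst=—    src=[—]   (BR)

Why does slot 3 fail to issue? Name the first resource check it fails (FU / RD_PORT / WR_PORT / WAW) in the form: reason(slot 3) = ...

[0] ALU needs rd=1 wr=1: ok; after: ALU=1 MUL=2 MEM=2 BR=1, R=6, W=3
[1] BR needs rd=2 wr=0: ok; after: ALU=1 MUL=2 MEM=2 BR=0, R=4, W=3
[2] MUL needs rd=2 wr=1: ok; after: ALU=1 MUL=1 MEM=2 BR=0, R=2, W=2
[3] ALU needs rd=2 wr=1: WAW; after: ALU=1 MUL=1 MEM=2 BR=0, R=2, W=2
[4] ALU needs rd=2 wr=1: ok; after: ALU=0 MUL=1 MEM=2 BR=0, R=0, W=1
[5] ALU needs rd=1 wr=1: FU; after: ALU=0 MUL=1 MEM=2 BR=0, R=0, W=1
[6] MUL needs rd=2 wr=1: RD_PORT; after: ALU=0 MUL=1 MEM=2 BR=0, R=0, W=1
[7] BR needs rd=0 wr=0: FU; after: ALU=0 MUL=1 MEM=2 BR=0, R=0, W=1

reason(slot 3) = WAW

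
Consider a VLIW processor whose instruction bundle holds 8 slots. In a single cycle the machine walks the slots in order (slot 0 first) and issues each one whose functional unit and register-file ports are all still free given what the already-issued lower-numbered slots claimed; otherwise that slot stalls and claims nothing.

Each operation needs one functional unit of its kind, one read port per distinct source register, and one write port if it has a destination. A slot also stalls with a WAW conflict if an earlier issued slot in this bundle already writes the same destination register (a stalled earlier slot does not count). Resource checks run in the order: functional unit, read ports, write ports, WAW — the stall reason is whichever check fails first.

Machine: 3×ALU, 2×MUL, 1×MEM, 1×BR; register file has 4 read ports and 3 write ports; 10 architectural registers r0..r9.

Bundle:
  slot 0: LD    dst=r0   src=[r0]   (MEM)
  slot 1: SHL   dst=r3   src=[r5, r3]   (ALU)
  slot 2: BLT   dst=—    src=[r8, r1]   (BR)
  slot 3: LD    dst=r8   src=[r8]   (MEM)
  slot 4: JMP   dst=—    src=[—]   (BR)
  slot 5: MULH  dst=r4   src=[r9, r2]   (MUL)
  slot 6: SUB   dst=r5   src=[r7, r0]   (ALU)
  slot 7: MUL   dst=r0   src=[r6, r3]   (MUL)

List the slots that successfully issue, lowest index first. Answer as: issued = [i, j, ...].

[0] MEM needs rd=1 wr=1: ok; after: ALU=3 MUL=2 MEM=0 BR=1, R=3, W=2
[1] ALU needs rd=2 wr=1: ok; after: ALU=2 MUL=2 MEM=0 BR=1, R=1, W=1
[2] BR needs rd=2 wr=0: RD_PORT; after: ALU=2 MUL=2 MEM=0 BR=1, R=1, W=1
[3] MEM needs rd=1 wr=1: FU; after: ALU=2 MUL=2 MEM=0 BR=1, R=1, W=1
[4] BR needs rd=0 wr=0: ok; after: ALU=2 MUL=2 MEM=0 BR=0, R=1, W=1
[5] MUL needs rd=2 wr=1: RD_PORT; after: ALU=2 MUL=2 MEM=0 BR=0, R=1, W=1
[6] ALU needs rd=2 wr=1: RD_PORT; after: ALU=2 MUL=2 MEM=0 BR=0, R=1, W=1
[7] MUL needs rd=2 wr=1: RD_PORT; after: ALU=2 MUL=2 MEM=0 BR=0, R=1, W=1

issued = [0, 1, 4]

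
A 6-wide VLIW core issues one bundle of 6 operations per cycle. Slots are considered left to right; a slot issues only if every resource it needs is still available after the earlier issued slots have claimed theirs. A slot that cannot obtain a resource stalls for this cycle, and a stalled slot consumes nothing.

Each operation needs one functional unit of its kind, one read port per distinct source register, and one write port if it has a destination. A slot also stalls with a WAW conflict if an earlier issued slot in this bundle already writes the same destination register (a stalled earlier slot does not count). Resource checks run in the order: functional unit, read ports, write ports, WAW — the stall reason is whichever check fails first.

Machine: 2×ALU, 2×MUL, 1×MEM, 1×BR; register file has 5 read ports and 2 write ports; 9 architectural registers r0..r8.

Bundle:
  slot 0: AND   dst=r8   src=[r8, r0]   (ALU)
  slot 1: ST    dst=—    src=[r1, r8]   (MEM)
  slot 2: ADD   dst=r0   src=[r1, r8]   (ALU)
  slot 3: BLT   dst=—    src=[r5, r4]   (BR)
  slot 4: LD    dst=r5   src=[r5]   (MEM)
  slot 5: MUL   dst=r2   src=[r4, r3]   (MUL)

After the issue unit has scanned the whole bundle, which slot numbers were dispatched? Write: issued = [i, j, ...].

issued = [0, 1]

[0] ALU needs rd=2 wr=1: ok; after: ALU=1 MUL=2 MEM=1 BR=1, R=3, W=1
[1] MEM needs rd=2 wr=0: ok; after: ALU=1 MUL=2 MEM=0 BR=1, R=1, W=1
[2] ALU needs rd=2 wr=1: RD_PORT; after: ALU=1 MUL=2 MEM=0 BR=1, R=1, W=1
[3] BR needs rd=2 wr=0: RD_PORT; after: ALU=1 MUL=2 MEM=0 BR=1, R=1, W=1
[4] MEM needs rd=1 wr=1: FU; after: ALU=1 MUL=2 MEM=0 BR=1, R=1, W=1
[5] MUL needs rd=2 wr=1: RD_PORT; after: ALU=1 MUL=2 MEM=0 BR=1, R=1, W=1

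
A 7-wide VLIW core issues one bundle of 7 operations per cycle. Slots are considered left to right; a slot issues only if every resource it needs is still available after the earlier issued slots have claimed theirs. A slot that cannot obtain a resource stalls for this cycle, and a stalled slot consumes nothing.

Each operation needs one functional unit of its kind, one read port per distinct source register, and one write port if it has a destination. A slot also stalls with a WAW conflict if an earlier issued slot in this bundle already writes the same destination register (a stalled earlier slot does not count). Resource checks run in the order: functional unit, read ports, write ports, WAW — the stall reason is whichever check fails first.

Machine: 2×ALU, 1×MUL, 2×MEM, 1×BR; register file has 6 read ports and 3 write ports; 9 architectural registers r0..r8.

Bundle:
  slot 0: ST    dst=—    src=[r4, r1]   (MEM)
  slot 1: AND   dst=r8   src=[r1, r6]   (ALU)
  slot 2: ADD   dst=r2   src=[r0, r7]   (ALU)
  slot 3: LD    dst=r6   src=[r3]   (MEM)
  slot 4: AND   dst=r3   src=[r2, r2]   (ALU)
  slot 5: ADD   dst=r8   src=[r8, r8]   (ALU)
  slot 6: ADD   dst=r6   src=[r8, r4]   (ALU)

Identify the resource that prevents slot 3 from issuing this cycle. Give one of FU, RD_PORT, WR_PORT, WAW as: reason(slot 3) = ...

reason(slot 3) = RD_PORT

(0) want 1×MEM +2rd +0wr — yes → AL2|MU1|ME1|BR1|rd4|wr3
(1) want 1×ALU +2rd +1wr — yes → AL1|MU1|ME1|BR1|rd2|wr2
(2) want 1×ALU +2rd +1wr — yes → AL0|MU1|ME1|BR1|rd0|wr1
(3) want 1×MEM +1rd +1wr — RD_PORT → AL0|MU1|ME1|BR1|rd0|wr1
(4) want 1×ALU +1rd +1wr — FU → AL0|MU1|ME1|BR1|rd0|wr1
(5) want 1×ALU +1rd +1wr — FU → AL0|MU1|ME1|BR1|rd0|wr1
(6) want 1×ALU +2rd +1wr — FU → AL0|MU1|ME1|BR1|rd0|wr1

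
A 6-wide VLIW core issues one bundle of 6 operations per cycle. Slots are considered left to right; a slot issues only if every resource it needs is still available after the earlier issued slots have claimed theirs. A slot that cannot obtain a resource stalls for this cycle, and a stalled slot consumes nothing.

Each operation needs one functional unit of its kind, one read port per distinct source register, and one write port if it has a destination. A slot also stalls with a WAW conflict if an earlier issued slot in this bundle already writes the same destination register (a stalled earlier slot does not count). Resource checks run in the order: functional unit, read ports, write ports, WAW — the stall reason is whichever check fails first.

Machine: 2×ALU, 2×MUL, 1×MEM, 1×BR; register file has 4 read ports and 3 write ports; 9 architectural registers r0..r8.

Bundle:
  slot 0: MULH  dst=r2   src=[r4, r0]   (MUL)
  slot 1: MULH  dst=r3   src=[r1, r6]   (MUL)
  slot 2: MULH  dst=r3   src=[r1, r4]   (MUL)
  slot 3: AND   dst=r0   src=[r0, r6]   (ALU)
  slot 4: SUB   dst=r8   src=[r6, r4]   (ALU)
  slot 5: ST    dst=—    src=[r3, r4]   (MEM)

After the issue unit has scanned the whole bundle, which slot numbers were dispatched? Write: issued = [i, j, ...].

issued = [0, 1]

#0 MUL src=r4,r0 dispatched  <A:2 Mu:1 Ld:1 B:1 rd:2 wr:2>
#1 MUL src=r1,r6 dispatched  <A:2 Mu:0 Ld:1 B:1 rd:0 wr:1>
#2 MUL src=r1,r4 held:FU  <A:2 Mu:0 Ld:1 B:1 rd:0 wr:1>
#3 ALU src=r0,r6 held:RD_PORT  <A:2 Mu:0 Ld:1 B:1 rd:0 wr:1>
#4 ALU src=r6,r4 held:RD_PORT  <A:2 Mu:0 Ld:1 B:1 rd:0 wr:1>
#5 MEM src=r3,r4 held:RD_PORT  <A:2 Mu:0 Ld:1 B:1 rd:0 wr:1>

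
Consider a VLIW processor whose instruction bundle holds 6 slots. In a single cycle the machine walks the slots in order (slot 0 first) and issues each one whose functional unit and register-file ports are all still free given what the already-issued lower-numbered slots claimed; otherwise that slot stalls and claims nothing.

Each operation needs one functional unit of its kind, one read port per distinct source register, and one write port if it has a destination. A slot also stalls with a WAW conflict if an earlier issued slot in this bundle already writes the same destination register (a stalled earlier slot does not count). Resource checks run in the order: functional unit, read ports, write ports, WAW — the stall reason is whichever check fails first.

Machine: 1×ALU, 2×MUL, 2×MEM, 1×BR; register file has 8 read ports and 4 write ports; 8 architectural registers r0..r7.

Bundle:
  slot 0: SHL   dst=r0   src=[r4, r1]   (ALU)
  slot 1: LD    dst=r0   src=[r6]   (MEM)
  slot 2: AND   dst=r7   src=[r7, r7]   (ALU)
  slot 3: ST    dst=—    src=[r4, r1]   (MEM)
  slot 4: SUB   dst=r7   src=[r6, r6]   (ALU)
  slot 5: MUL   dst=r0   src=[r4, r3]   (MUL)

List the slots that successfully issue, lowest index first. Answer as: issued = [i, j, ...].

slot 0 (ALU): ISSUE — free A0,Mu2,Ld2,B1 rp6 wp3
slot 1 (MEM): stall WAW — free A0,Mu2,Ld2,B1 rp6 wp3
slot 2 (ALU): stall FU — free A0,Mu2,Ld2,B1 rp6 wp3
slot 3 (MEM): ISSUE — free A0,Mu2,Ld1,B1 rp4 wp3
slot 4 (ALU): stall FU — free A0,Mu2,Ld1,B1 rp4 wp3
slot 5 (MUL): stall WAW — free A0,Mu2,Ld1,B1 rp4 wp3

issued = [0, 3]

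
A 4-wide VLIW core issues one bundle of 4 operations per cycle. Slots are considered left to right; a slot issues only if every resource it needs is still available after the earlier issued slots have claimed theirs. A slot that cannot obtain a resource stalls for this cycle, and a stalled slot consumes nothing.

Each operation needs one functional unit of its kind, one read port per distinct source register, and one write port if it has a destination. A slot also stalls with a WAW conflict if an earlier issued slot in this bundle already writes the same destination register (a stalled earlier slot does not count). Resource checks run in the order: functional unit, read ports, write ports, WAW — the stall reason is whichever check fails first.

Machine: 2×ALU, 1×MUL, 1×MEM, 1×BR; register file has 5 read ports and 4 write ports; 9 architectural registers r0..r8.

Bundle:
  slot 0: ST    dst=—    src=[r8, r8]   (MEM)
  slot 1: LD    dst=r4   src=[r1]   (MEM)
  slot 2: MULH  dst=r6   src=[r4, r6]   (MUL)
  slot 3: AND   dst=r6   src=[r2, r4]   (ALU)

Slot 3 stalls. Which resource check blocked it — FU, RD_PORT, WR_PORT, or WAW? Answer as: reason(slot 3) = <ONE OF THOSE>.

reason(slot 3) = WAW

slot 0 (MEM): ISSUE — free A2,Mu1,Ld0,B1 rp4 wp4
slot 1 (MEM): stall FU — free A2,Mu1,Ld0,B1 rp4 wp4
slot 2 (MUL): ISSUE — free A2,Mu0,Ld0,B1 rp2 wp3
slot 3 (ALU): stall WAW — free A2,Mu0,Ld0,B1 rp2 wp3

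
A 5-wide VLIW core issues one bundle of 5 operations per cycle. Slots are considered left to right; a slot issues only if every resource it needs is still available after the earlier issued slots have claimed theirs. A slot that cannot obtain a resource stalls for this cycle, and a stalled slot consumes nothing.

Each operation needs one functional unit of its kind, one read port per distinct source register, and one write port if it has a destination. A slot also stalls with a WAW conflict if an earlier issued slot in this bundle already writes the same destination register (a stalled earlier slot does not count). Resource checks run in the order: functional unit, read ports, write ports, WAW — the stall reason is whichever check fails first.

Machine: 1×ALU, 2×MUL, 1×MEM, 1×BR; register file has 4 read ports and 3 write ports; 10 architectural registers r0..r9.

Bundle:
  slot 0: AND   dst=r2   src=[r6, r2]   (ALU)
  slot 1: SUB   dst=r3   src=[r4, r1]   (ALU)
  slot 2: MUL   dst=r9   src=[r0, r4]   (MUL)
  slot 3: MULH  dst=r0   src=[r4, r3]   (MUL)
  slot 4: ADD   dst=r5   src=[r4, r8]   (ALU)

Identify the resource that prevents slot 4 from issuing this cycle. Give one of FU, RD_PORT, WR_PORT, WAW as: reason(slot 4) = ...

#0 ALU src=r6,r2 dispatched  <A:0 Mu:2 Ld:1 B:1 rd:2 wr:2>
#1 ALU src=r4,r1 held:FU  <A:0 Mu:2 Ld:1 B:1 rd:2 wr:2>
#2 MUL src=r0,r4 dispatched  <A:0 Mu:1 Ld:1 B:1 rd:0 wr:1>
#3 MUL src=r4,r3 held:RD_PORT  <A:0 Mu:1 Ld:1 B:1 rd:0 wr:1>
#4 ALU src=r4,r8 held:FU  <A:0 Mu:1 Ld:1 B:1 rd:0 wr:1>

reason(slot 4) = FU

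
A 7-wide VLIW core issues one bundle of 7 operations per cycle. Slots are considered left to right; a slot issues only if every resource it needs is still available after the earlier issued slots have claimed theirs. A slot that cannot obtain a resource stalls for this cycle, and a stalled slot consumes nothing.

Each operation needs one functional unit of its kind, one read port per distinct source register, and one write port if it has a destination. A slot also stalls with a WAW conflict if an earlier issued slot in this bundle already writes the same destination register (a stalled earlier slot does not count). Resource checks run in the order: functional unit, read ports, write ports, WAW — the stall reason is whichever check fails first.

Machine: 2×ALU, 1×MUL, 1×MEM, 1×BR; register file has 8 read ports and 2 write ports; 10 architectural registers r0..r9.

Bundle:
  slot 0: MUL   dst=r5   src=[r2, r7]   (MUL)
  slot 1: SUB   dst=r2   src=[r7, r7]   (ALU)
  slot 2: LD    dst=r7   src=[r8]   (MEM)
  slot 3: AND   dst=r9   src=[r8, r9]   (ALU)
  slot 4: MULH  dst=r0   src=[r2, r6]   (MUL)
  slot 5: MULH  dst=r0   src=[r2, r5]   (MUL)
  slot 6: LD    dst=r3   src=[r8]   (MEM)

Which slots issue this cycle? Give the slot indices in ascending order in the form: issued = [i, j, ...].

issued = [0, 1]

  0. MUL→r5 ⇒ go  {2A/0Mu/1Ld/1B | 6r 1w}
  1. ALU→r2 ⇒ go  {1A/0Mu/1Ld/1B | 5r 0w}
  2. MEM→r7 ⇒ no(WR_PORT)  {1A/0Mu/1Ld/1B | 5r 0w}
  3. ALU→r9 ⇒ no(WR_PORT)  {1A/0Mu/1Ld/1B | 5r 0w}
  4. MUL→r0 ⇒ no(FU)  {1A/0Mu/1Ld/1B | 5r 0w}
  5. MUL→r0 ⇒ no(FU)  {1A/0Mu/1Ld/1B | 5r 0w}
  6. MEM→r3 ⇒ no(WR_PORT)  {1A/0Mu/1Ld/1B | 5r 0w}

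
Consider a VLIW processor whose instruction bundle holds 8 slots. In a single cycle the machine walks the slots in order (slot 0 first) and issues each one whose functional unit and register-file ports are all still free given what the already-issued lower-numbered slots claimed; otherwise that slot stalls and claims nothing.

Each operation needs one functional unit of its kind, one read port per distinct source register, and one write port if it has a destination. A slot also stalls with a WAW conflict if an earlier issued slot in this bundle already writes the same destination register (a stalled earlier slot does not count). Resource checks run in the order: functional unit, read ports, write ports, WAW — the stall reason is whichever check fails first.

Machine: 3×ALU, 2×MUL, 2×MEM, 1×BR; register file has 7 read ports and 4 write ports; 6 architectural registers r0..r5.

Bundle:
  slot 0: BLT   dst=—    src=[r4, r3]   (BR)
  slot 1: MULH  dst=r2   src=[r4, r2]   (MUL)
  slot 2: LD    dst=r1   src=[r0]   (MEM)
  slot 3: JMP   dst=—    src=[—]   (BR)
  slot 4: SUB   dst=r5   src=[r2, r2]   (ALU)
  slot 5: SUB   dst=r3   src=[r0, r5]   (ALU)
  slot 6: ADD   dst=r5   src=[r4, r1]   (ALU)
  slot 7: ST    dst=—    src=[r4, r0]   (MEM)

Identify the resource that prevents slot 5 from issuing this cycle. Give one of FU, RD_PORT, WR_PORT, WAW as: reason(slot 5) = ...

reason(slot 5) = RD_PORT

slot 0 (BR): ISSUE — free A3,Mu2,Ld2,B0 rp5 wp4
slot 1 (MUL): ISSUE — free A3,Mu1,Ld2,B0 rp3 wp3
slot 2 (MEM): ISSUE — free A3,Mu1,Ld1,B0 rp2 wp2
slot 3 (BR): stall FU — free A3,Mu1,Ld1,B0 rp2 wp2
slot 4 (ALU): ISSUE — free A2,Mu1,Ld1,B0 rp1 wp1
slot 5 (ALU): stall RD_PORT — free A2,Mu1,Ld1,B0 rp1 wp1
slot 6 (ALU): stall RD_PORT — free A2,Mu1,Ld1,B0 rp1 wp1
slot 7 (MEM): stall RD_PORT — free A2,Mu1,Ld1,B0 rp1 wp1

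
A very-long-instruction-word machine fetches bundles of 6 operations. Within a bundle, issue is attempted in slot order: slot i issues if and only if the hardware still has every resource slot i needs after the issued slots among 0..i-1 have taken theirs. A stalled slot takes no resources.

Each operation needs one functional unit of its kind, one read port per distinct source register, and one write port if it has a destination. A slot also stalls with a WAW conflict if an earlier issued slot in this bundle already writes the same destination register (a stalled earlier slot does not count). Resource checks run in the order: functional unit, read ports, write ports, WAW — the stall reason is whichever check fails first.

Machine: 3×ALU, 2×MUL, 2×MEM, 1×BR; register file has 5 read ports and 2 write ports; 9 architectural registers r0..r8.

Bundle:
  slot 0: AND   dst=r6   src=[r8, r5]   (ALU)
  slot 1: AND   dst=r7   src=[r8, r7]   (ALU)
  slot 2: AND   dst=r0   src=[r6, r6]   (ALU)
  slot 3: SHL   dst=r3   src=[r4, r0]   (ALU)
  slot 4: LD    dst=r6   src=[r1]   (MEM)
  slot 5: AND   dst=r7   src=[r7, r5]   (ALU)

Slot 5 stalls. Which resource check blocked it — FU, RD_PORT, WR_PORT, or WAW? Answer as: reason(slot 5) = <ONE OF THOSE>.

reason(slot 5) = RD_PORT

slot 0 (ALU): ISSUE — free A2,Mu2,Ld2,B1 rp3 wp1
slot 1 (ALU): ISSUE — free A1,Mu2,Ld2,B1 rp1 wp0
slot 2 (ALU): stall WR_PORT — free A1,Mu2,Ld2,B1 rp1 wp0
slot 3 (ALU): stall RD_PORT — free A1,Mu2,Ld2,B1 rp1 wp0
slot 4 (MEM): stall WR_PORT — free A1,Mu2,Ld2,B1 rp1 wp0
slot 5 (ALU): stall RD_PORT — free A1,Mu2,Ld2,B1 rp1 wp0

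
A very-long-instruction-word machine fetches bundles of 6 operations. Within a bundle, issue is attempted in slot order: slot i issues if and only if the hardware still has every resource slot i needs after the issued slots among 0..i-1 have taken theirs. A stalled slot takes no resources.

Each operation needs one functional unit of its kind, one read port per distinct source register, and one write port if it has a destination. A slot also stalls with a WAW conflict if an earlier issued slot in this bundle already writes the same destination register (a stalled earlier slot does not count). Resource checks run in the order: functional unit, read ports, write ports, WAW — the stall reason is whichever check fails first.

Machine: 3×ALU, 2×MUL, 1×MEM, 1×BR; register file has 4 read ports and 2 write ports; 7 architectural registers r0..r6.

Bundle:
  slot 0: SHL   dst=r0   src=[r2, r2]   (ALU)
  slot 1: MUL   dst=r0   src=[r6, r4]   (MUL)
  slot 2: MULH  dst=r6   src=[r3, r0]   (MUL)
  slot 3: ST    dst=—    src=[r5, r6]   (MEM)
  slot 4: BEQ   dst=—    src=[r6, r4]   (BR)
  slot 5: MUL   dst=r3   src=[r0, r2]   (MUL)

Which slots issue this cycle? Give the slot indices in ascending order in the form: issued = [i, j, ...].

issued = [0, 2]

#0 ALU src=r2,r2 dispatched  <A:2 Mu:2 Ld:1 B:1 rd:3 wr:1>
#1 MUL src=r6,r4 held:WAW  <A:2 Mu:2 Ld:1 B:1 rd:3 wr:1>
#2 MUL src=r3,r0 dispatched  <A:2 Mu:1 Ld:1 B:1 rd:1 wr:0>
#3 MEM src=r5,r6 held:RD_PORT  <A:2 Mu:1 Ld:1 B:1 rd:1 wr:0>
#4 BR src=r6,r4 held:RD_PORT  <A:2 Mu:1 Ld:1 B:1 rd:1 wr:0>
#5 MUL src=r0,r2 held:RD_PORT  <A:2 Mu:1 Ld:1 B:1 rd:1 wr:0>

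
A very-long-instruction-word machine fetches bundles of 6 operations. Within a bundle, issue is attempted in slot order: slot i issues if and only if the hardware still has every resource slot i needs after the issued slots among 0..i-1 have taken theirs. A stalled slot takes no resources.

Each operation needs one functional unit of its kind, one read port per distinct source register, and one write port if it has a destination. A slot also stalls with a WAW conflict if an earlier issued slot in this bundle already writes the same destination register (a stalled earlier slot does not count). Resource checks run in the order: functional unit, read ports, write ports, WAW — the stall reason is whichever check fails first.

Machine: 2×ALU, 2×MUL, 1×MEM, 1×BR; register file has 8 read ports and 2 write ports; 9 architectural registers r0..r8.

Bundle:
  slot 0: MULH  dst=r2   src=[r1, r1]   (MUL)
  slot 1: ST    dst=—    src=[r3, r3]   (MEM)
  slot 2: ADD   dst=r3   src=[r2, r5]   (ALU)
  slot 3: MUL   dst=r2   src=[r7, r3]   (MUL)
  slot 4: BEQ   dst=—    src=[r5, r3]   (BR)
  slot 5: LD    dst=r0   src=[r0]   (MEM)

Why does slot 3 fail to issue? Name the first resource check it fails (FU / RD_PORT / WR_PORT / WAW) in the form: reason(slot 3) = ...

reason(slot 3) = WR_PORT

[0] MUL needs rd=1 wr=1: ok; after: ALU=2 MUL=1 MEM=1 BR=1, R=7, W=1
[1] MEM needs rd=1 wr=0: ok; after: ALU=2 MUL=1 MEM=0 BR=1, R=6, W=1
[2] ALU needs rd=2 wr=1: ok; after: ALU=1 MUL=1 MEM=0 BR=1, R=4, W=0
[3] MUL needs rd=2 wr=1: WR_PORT; after: ALU=1 MUL=1 MEM=0 BR=1, R=4, W=0
[4] BR needs rd=2 wr=0: ok; after: ALU=1 MUL=1 MEM=0 BR=0, R=2, W=0
[5] MEM needs rd=1 wr=1: FU; after: ALU=1 MUL=1 MEM=0 BR=0, R=2, W=0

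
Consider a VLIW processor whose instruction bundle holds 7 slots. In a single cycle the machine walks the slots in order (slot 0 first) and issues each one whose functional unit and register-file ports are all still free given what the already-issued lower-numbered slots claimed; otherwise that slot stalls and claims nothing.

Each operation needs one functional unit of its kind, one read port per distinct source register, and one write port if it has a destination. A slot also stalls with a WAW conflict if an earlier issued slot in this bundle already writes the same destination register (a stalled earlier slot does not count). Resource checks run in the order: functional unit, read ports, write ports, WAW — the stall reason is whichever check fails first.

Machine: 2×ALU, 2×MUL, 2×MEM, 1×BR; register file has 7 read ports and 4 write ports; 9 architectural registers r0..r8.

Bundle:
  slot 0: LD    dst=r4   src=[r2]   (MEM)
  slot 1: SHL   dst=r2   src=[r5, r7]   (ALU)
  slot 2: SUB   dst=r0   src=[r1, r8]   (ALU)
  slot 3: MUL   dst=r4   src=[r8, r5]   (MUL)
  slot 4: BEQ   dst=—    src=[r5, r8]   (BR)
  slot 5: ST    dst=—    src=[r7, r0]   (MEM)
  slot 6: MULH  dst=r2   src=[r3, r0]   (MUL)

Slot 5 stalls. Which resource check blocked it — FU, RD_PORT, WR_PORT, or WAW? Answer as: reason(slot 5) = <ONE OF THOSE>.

reason(slot 5) = RD_PORT

#0 MEM src=r2 dispatched  <A:2 Mu:2 Ld:1 B:1 rd:6 wr:3>
#1 ALU src=r5,r7 dispatched  <A:1 Mu:2 Ld:1 B:1 rd:4 wr:2>
#2 ALU src=r1,r8 dispatched  <A:0 Mu:2 Ld:1 B:1 rd:2 wr:1>
#3 MUL src=r8,r5 held:WAW  <A:0 Mu:2 Ld:1 B:1 rd:2 wr:1>
#4 BR src=r5,r8 dispatched  <A:0 Mu:2 Ld:1 B:0 rd:0 wr:1>
#5 MEM src=r7,r0 held:RD_PORT  <A:0 Mu:2 Ld:1 B:0 rd:0 wr:1>
#6 MUL src=r3,r0 held:RD_PORT  <A:0 Mu:2 Ld:1 B:0 rd:0 wr:1>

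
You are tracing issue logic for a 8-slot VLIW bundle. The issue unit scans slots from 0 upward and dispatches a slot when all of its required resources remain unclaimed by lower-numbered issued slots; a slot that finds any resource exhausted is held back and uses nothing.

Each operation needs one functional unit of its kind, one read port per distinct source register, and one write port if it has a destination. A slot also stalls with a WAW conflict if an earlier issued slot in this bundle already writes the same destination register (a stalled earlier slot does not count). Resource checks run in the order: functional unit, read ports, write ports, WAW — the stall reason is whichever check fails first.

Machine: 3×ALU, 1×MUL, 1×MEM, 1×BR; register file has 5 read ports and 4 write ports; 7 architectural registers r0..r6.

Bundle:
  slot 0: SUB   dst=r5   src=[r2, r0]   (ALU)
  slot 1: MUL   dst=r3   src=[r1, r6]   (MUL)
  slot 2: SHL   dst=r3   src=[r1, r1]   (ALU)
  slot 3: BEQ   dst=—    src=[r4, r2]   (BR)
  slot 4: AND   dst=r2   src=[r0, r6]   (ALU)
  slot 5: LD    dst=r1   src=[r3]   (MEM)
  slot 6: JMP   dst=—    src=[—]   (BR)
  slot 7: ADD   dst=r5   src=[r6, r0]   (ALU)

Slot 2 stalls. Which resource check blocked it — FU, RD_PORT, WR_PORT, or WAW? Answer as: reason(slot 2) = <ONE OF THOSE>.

#0 ALU src=r2,r0 dispatched  <A:2 Mu:1 Ld:1 B:1 rd:3 wr:3>
#1 MUL src=r1,r6 dispatched  <A:2 Mu:0 Ld:1 B:1 rd:1 wr:2>
#2 ALU src=r1,r1 held:WAW  <A:2 Mu:0 Ld:1 B:1 rd:1 wr:2>
#3 BR src=r4,r2 held:RD_PORT  <A:2 Mu:0 Ld:1 B:1 rd:1 wr:2>
#4 ALU src=r0,r6 held:RD_PORT  <A:2 Mu:0 Ld:1 B:1 rd:1 wr:2>
#5 MEM src=r3 dispatched  <A:2 Mu:0 Ld:0 B:1 rd:0 wr:1>
#6 BR src=- dispatched  <A:2 Mu:0 Ld:0 B:0 rd:0 wr:1>
#7 ALU src=r6,r0 held:RD_PORT  <A:2 Mu:0 Ld:0 B:0 rd:0 wr:1>

reason(slot 2) = WAW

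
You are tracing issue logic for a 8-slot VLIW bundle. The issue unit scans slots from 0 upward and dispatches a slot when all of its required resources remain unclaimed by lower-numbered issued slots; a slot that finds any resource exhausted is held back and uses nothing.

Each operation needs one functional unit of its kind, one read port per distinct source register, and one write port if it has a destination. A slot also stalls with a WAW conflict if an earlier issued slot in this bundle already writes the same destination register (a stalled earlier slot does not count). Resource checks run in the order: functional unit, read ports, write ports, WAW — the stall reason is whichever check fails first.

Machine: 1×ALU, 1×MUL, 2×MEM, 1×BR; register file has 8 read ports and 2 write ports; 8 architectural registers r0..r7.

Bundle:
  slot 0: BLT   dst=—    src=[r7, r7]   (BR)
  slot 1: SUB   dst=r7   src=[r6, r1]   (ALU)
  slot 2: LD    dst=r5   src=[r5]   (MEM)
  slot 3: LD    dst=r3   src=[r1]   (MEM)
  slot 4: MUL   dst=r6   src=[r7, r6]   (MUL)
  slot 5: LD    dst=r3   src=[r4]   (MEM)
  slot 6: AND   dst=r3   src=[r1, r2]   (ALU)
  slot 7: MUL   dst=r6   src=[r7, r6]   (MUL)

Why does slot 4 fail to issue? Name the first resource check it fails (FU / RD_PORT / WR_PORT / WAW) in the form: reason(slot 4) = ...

reason(slot 4) = WR_PORT

#0 BR src=r7,r7 dispatched  <A:1 Mu:1 Ld:2 B:0 rd:7 wr:2>
#1 ALU src=r6,r1 dispatched  <A:0 Mu:1 Ld:2 B:0 rd:5 wr:1>
#2 MEM src=r5 dispatched  <A:0 Mu:1 Ld:1 B:0 rd:4 wr:0>
#3 MEM src=r1 held:WR_PORT  <A:0 Mu:1 Ld:1 B:0 rd:4 wr:0>
#4 MUL src=r7,r6 held:WR_PORT  <A:0 Mu:1 Ld:1 B:0 rd:4 wr:0>
#5 MEM src=r4 held:WR_PORT  <A:0 Mu:1 Ld:1 B:0 rd:4 wr:0>
#6 ALU src=r1,r2 held:FU  <A:0 Mu:1 Ld:1 B:0 rd:4 wr:0>
#7 MUL src=r7,r6 held:WR_PORT  <A:0 Mu:1 Ld:1 B:0 rd:4 wr:0>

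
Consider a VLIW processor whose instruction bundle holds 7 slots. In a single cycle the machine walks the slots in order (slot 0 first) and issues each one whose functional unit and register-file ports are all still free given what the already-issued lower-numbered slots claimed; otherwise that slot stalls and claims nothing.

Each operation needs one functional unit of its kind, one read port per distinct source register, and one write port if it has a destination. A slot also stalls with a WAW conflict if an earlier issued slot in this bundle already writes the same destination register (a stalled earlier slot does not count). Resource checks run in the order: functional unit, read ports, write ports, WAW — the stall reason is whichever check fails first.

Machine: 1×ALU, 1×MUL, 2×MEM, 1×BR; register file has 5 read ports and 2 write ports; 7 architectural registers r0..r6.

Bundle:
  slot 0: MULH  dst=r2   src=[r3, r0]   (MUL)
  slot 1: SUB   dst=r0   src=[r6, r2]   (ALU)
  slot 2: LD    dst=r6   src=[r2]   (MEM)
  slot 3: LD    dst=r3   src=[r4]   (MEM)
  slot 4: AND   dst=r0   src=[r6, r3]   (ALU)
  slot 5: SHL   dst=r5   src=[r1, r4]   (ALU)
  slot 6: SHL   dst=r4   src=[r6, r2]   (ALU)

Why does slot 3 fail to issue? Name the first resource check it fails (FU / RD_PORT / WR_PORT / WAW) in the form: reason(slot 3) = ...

reason(slot 3) = WR_PORT

(0) want 1×MUL +2rd +1wr — yes → AL1|MU0|ME2|BR1|rd3|wr1
(1) want 1×ALU +2rd +1wr — yes → AL0|MU0|ME2|BR1|rd1|wr0
(2) want 1×MEM +1rd +1wr — WR_PORT → AL0|MU0|ME2|BR1|rd1|wr0
(3) want 1×MEM +1rd +1wr — WR_PORT → AL0|MU0|ME2|BR1|rd1|wr0
(4) want 1×ALU +2rd +1wr — FU → AL0|MU0|ME2|BR1|rd1|wr0
(5) want 1×ALU +2rd +1wr — FU → AL0|MU0|ME2|BR1|rd1|wr0
(6) want 1×ALU +2rd +1wr — FU → AL0|MU0|ME2|BR1|rd1|wr0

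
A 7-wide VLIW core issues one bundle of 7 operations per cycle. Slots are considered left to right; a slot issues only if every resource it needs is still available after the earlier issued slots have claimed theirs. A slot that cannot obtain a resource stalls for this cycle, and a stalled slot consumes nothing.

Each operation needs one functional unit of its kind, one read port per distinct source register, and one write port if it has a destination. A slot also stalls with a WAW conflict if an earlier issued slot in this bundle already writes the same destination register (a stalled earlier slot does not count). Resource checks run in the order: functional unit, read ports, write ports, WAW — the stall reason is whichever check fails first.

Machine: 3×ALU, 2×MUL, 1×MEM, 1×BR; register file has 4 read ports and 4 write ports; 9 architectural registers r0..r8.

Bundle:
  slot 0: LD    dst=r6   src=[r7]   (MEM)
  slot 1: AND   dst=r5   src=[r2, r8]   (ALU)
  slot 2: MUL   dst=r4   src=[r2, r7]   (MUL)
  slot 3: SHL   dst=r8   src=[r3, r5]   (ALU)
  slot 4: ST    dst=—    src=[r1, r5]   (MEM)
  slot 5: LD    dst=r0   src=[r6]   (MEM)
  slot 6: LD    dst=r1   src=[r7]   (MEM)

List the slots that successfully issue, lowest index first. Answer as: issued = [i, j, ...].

slot 0 (MEM): ISSUE — free A3,Mu2,Ld0,B1 rp3 wp3
slot 1 (ALU): ISSUE — free A2,Mu2,Ld0,B1 rp1 wp2
slot 2 (MUL): stall RD_PORT — free A2,Mu2,Ld0,B1 rp1 wp2
slot 3 (ALU): stall RD_PORT — free A2,Mu2,Ld0,B1 rp1 wp2
slot 4 (MEM): stall FU — free A2,Mu2,Ld0,B1 rp1 wp2
slot 5 (MEM): stall FU — free A2,Mu2,Ld0,B1 rp1 wp2
slot 6 (MEM): stall FU — free A2,Mu2,Ld0,B1 rp1 wp2

issued = [0, 1]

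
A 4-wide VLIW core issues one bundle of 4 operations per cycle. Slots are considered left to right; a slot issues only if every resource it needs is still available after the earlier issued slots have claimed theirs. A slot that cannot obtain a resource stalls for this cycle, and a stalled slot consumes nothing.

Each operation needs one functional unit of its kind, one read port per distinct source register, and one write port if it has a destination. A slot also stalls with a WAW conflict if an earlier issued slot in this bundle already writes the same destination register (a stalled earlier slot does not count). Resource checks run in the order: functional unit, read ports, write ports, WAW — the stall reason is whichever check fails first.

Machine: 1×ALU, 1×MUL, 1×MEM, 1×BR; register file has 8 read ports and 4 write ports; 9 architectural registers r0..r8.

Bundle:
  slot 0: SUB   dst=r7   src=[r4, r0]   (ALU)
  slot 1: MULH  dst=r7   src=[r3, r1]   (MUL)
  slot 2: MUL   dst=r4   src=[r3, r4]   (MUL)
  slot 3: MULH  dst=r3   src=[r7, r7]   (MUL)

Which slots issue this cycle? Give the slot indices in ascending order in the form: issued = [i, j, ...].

slot 0 (ALU): ISSUE — free A0,Mu1,Ld1,B1 rp6 wp3
slot 1 (MUL): stall WAW — free A0,Mu1,Ld1,B1 rp6 wp3
slot 2 (MUL): ISSUE — free A0,Mu0,Ld1,B1 rp4 wp2
slot 3 (MUL): stall FU — free A0,Mu0,Ld1,B1 rp4 wp2

issued = [0, 2]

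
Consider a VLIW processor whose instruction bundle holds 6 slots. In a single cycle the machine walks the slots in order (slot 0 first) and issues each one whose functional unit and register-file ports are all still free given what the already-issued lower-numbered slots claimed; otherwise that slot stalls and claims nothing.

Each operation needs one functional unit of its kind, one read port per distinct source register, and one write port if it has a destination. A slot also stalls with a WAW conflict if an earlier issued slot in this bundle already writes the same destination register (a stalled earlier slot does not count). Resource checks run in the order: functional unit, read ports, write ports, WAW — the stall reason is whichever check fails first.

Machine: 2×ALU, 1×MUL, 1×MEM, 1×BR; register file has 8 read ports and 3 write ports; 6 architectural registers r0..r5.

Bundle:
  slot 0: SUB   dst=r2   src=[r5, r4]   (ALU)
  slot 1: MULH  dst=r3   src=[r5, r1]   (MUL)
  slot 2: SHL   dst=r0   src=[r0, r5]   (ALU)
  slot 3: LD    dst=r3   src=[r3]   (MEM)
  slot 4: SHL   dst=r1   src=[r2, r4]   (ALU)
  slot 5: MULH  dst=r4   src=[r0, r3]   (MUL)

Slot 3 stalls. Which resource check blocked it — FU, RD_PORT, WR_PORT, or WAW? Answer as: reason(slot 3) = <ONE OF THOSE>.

[0] ALU needs rd=2 wr=1: ok; after: ALU=1 MUL=1 MEM=1 BR=1, R=6, W=2
[1] MUL needs rd=2 wr=1: ok; after: ALU=1 MUL=0 MEM=1 BR=1, R=4, W=1
[2] ALU needs rd=2 wr=1: ok; after: ALU=0 MUL=0 MEM=1 BR=1, R=2, W=0
[3] MEM needs rd=1 wr=1: WR_PORT; after: ALU=0 MUL=0 MEM=1 BR=1, R=2, W=0
[4] ALU needs rd=2 wr=1: FU; after: ALU=0 MUL=0 MEM=1 BR=1, R=2, W=0
[5] MUL needs rd=2 wr=1: FU; after: ALU=0 MUL=0 MEM=1 BR=1, R=2, W=0

reason(slot 3) = WR_PORT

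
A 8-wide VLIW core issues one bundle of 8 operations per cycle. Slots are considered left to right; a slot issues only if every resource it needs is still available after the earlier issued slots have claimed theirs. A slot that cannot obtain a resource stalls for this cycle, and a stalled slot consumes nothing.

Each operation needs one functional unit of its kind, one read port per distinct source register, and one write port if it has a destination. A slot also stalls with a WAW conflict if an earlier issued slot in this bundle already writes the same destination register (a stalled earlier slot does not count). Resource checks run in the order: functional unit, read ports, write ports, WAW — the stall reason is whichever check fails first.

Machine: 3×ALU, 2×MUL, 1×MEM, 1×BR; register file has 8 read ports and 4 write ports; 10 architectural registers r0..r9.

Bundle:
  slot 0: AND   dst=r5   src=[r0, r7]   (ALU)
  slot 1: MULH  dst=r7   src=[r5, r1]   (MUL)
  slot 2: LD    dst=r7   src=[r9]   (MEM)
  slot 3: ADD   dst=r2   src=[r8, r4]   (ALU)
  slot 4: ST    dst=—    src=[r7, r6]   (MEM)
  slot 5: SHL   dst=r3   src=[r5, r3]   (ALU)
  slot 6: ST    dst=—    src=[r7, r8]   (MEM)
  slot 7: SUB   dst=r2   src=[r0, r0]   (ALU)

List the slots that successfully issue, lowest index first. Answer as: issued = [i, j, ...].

issued = [0, 1, 3, 4]

#0 ALU src=r0,r7 dispatched  <A:2 Mu:2 Ld:1 B:1 rd:6 wr:3>
#1 MUL src=r5,r1 dispatched  <A:2 Mu:1 Ld:1 B:1 rd:4 wr:2>
#2 MEM src=r9 held:WAW  <A:2 Mu:1 Ld:1 B:1 rd:4 wr:2>
#3 ALU src=r8,r4 dispatched  <A:1 Mu:1 Ld:1 B:1 rd:2 wr:1>
#4 MEM src=r7,r6 dispatched  <A:1 Mu:1 Ld:0 B:1 rd:0 wr:1>
#5 ALU src=r5,r3 held:RD_PORT  <A:1 Mu:1 Ld:0 B:1 rd:0 wr:1>
#6 MEM src=r7,r8 held:FU  <A:1 Mu:1 Ld:0 B:1 rd:0 wr:1>
#7 ALU src=r0,r0 held:RD_PORT  <A:1 Mu:1 Ld:0 B:1 rd:0 wr:1>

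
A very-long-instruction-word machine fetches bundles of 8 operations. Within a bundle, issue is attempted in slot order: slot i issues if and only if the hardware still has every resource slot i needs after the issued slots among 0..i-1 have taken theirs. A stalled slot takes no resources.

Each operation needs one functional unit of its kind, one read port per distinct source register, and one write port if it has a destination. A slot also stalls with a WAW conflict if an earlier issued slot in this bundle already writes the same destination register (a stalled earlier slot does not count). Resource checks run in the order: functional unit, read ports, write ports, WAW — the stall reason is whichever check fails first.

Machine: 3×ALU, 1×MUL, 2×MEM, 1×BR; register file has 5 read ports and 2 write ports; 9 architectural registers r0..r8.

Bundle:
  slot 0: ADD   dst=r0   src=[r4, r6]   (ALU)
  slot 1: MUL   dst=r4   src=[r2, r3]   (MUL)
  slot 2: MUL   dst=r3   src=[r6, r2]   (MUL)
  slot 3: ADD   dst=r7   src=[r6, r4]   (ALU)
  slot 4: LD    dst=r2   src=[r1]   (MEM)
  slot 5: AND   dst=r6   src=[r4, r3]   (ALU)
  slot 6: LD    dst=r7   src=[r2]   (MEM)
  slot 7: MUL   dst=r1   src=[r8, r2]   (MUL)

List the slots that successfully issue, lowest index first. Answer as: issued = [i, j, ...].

issued = [0, 1]

[0] ALU needs rd=2 wr=1: ok; after: ALU=2 MUL=1 MEM=2 BR=1, R=3, W=1
[1] MUL needs rd=2 wr=1: ok; after: ALU=2 MUL=0 MEM=2 BR=1, R=1, W=0
[2] MUL needs rd=2 wr=1: FU; after: ALU=2 MUL=0 MEM=2 BR=1, R=1, W=0
[3] ALU needs rd=2 wr=1: RD_PORT; after: ALU=2 MUL=0 MEM=2 BR=1, R=1, W=0
[4] MEM needs rd=1 wr=1: WR_PORT; after: ALU=2 MUL=0 MEM=2 BR=1, R=1, W=0
[5] ALU needs rd=2 wr=1: RD_PORT; after: ALU=2 MUL=0 MEM=2 BR=1, R=1, W=0
[6] MEM needs rd=1 wr=1: WR_PORT; after: ALU=2 MUL=0 MEM=2 BR=1, R=1, W=0
[7] MUL needs rd=2 wr=1: FU; after: ALU=2 MUL=0 MEM=2 BR=1, R=1, W=0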